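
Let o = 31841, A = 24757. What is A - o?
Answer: -7084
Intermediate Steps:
A - o = 24757 - 1*31841 = 24757 - 31841 = -7084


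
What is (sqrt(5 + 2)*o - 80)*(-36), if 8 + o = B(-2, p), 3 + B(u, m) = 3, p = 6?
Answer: 2880 + 288*sqrt(7) ≈ 3642.0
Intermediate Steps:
B(u, m) = 0 (B(u, m) = -3 + 3 = 0)
o = -8 (o = -8 + 0 = -8)
(sqrt(5 + 2)*o - 80)*(-36) = (sqrt(5 + 2)*(-8) - 80)*(-36) = (sqrt(7)*(-8) - 80)*(-36) = (-8*sqrt(7) - 80)*(-36) = (-80 - 8*sqrt(7))*(-36) = 2880 + 288*sqrt(7)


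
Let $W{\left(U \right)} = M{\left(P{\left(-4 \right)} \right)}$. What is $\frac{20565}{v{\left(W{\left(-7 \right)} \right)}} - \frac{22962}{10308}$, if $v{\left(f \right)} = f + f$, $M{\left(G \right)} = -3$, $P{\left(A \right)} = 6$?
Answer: $- \frac{2946136}{859} \approx -3429.7$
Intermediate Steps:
$W{\left(U \right)} = -3$
$v{\left(f \right)} = 2 f$
$\frac{20565}{v{\left(W{\left(-7 \right)} \right)}} - \frac{22962}{10308} = \frac{20565}{2 \left(-3\right)} - \frac{22962}{10308} = \frac{20565}{-6} - \frac{3827}{1718} = 20565 \left(- \frac{1}{6}\right) - \frac{3827}{1718} = - \frac{6855}{2} - \frac{3827}{1718} = - \frac{2946136}{859}$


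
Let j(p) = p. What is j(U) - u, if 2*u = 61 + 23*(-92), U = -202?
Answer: 1651/2 ≈ 825.50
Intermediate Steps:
u = -2055/2 (u = (61 + 23*(-92))/2 = (61 - 2116)/2 = (½)*(-2055) = -2055/2 ≈ -1027.5)
j(U) - u = -202 - 1*(-2055/2) = -202 + 2055/2 = 1651/2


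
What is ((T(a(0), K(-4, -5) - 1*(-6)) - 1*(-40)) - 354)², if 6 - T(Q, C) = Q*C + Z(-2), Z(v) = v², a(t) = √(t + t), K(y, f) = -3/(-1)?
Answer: 97344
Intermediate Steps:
K(y, f) = 3 (K(y, f) = -3*(-1) = 3)
a(t) = √2*√t (a(t) = √(2*t) = √2*√t)
T(Q, C) = 2 - C*Q (T(Q, C) = 6 - (Q*C + (-2)²) = 6 - (C*Q + 4) = 6 - (4 + C*Q) = 6 + (-4 - C*Q) = 2 - C*Q)
((T(a(0), K(-4, -5) - 1*(-6)) - 1*(-40)) - 354)² = (((2 - (3 - 1*(-6))*√2*√0) - 1*(-40)) - 354)² = (((2 - (3 + 6)*√2*0) + 40) - 354)² = (((2 - 1*9*0) + 40) - 354)² = (((2 + 0) + 40) - 354)² = ((2 + 40) - 354)² = (42 - 354)² = (-312)² = 97344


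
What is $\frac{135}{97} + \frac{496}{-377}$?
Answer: $\frac{2783}{36569} \approx 0.076103$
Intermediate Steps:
$\frac{135}{97} + \frac{496}{-377} = 135 \cdot \frac{1}{97} + 496 \left(- \frac{1}{377}\right) = \frac{135}{97} - \frac{496}{377} = \frac{2783}{36569}$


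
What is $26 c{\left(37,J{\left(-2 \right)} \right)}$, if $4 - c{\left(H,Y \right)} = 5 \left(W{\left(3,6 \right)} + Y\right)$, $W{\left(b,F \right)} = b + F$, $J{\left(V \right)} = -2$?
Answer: $-806$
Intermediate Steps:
$W{\left(b,F \right)} = F + b$
$c{\left(H,Y \right)} = -41 - 5 Y$ ($c{\left(H,Y \right)} = 4 - 5 \left(\left(6 + 3\right) + Y\right) = 4 - 5 \left(9 + Y\right) = 4 - \left(45 + 5 Y\right) = -41 - 5 Y$)
$26 c{\left(37,J{\left(-2 \right)} \right)} = 26 \left(-41 - -10\right) = 26 \left(-41 + 10\right) = 26 \left(-31\right) = -806$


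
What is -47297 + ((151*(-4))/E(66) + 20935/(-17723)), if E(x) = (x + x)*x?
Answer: -1825745296721/38600694 ≈ -47298.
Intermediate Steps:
E(x) = 2*x² (E(x) = (2*x)*x = 2*x²)
-47297 + ((151*(-4))/E(66) + 20935/(-17723)) = -47297 + ((151*(-4))/((2*66²)) + 20935/(-17723)) = -47297 + (-604/(2*4356) + 20935*(-1/17723)) = -47297 + (-604/8712 - 20935/17723) = -47297 + (-604*1/8712 - 20935/17723) = -47297 + (-151/2178 - 20935/17723) = -47297 - 48272603/38600694 = -1825745296721/38600694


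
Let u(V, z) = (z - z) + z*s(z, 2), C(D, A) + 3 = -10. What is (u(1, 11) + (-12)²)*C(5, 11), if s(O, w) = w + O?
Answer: -3731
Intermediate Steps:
s(O, w) = O + w
C(D, A) = -13 (C(D, A) = -3 - 10 = -13)
u(V, z) = z*(2 + z) (u(V, z) = (z - z) + z*(z + 2) = 0 + z*(2 + z) = z*(2 + z))
(u(1, 11) + (-12)²)*C(5, 11) = (11*(2 + 11) + (-12)²)*(-13) = (11*13 + 144)*(-13) = (143 + 144)*(-13) = 287*(-13) = -3731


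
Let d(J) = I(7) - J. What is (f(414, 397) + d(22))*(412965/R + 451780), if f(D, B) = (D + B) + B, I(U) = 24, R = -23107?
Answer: 1804432809850/3301 ≈ 5.4663e+8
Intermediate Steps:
f(D, B) = D + 2*B (f(D, B) = (B + D) + B = D + 2*B)
d(J) = 24 - J
(f(414, 397) + d(22))*(412965/R + 451780) = ((414 + 2*397) + (24 - 1*22))*(412965/(-23107) + 451780) = ((414 + 794) + (24 - 22))*(412965*(-1/23107) + 451780) = (1208 + 2)*(-58995/3301 + 451780) = 1210*(1491266785/3301) = 1804432809850/3301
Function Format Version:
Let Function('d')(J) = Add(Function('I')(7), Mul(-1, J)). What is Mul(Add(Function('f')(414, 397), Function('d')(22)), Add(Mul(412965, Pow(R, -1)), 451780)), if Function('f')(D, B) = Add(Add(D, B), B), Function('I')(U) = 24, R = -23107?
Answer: Rational(1804432809850, 3301) ≈ 5.4663e+8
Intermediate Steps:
Function('f')(D, B) = Add(D, Mul(2, B)) (Function('f')(D, B) = Add(Add(B, D), B) = Add(D, Mul(2, B)))
Function('d')(J) = Add(24, Mul(-1, J))
Mul(Add(Function('f')(414, 397), Function('d')(22)), Add(Mul(412965, Pow(R, -1)), 451780)) = Mul(Add(Add(414, Mul(2, 397)), Add(24, Mul(-1, 22))), Add(Mul(412965, Pow(-23107, -1)), 451780)) = Mul(Add(Add(414, 794), Add(24, -22)), Add(Mul(412965, Rational(-1, 23107)), 451780)) = Mul(Add(1208, 2), Add(Rational(-58995, 3301), 451780)) = Mul(1210, Rational(1491266785, 3301)) = Rational(1804432809850, 3301)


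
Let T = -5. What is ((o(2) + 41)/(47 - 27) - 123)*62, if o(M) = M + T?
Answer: -37541/5 ≈ -7508.2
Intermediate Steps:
o(M) = -5 + M (o(M) = M - 5 = -5 + M)
((o(2) + 41)/(47 - 27) - 123)*62 = (((-5 + 2) + 41)/(47 - 27) - 123)*62 = ((-3 + 41)/20 - 123)*62 = (38*(1/20) - 123)*62 = (19/10 - 123)*62 = -1211/10*62 = -37541/5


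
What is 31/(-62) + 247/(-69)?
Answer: -563/138 ≈ -4.0797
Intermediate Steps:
31/(-62) + 247/(-69) = 31*(-1/62) + 247*(-1/69) = -½ - 247/69 = -563/138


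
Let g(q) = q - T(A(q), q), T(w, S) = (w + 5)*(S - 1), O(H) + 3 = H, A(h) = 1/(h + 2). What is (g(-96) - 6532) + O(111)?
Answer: -567387/94 ≈ -6036.0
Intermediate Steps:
A(h) = 1/(2 + h)
O(H) = -3 + H
T(w, S) = (-1 + S)*(5 + w) (T(w, S) = (5 + w)*(-1 + S) = (-1 + S)*(5 + w))
g(q) = 5 + 1/(2 + q) - 4*q - q/(2 + q) (g(q) = q - (-5 - 1/(2 + q) + 5*q + q/(2 + q)) = q + (5 + 1/(2 + q) - 5*q - q/(2 + q)) = 5 + 1/(2 + q) - 4*q - q/(2 + q))
(g(-96) - 6532) + O(111) = ((11 - 4*(-96) - 4*(-96)²)/(2 - 96) - 6532) + (-3 + 111) = ((11 + 384 - 4*9216)/(-94) - 6532) + 108 = (-(11 + 384 - 36864)/94 - 6532) + 108 = (-1/94*(-36469) - 6532) + 108 = (36469/94 - 6532) + 108 = -577539/94 + 108 = -567387/94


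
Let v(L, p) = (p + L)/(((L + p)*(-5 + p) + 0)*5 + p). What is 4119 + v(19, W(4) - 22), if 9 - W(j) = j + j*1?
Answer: 984439/239 ≈ 4119.0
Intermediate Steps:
W(j) = 9 - 2*j (W(j) = 9 - (j + j*1) = 9 - (j + j) = 9 - 2*j)
v(L, p) = (L + p)/(p + 5*(-5 + p)*(L + p)) (v(L, p) = (L + p)/(((-5 + p)*(L + p) + 0)*5 + p) = (L + p)/(((-5 + p)*(L + p))*5 + p) = (L + p)/(5*(-5 + p)*(L + p) + p) = (L + p)/(p + 5*(-5 + p)*(L + p)))
4119 + v(19, W(4) - 22) = 4119 + (19 + ((9 - 2*4) - 22))/(-25*19 - 24*((9 - 2*4) - 22) + 5*((9 - 2*4) - 22)² + 5*19*((9 - 2*4) - 22)) = 4119 + (19 + ((9 - 8) - 22))/(-475 - 24*((9 - 8) - 22) + 5*((9 - 8) - 22)² + 5*19*((9 - 8) - 22)) = 4119 + (19 + (1 - 22))/(-475 - 24*(1 - 22) + 5*(1 - 22)² + 5*19*(1 - 22)) = 4119 + (19 - 21)/(-475 - 24*(-21) + 5*(-21)² + 5*19*(-21)) = 4119 - 2/(-475 + 504 + 5*441 - 1995) = 4119 - 2/(-475 + 504 + 2205 - 1995) = 4119 - 2/239 = 984439/239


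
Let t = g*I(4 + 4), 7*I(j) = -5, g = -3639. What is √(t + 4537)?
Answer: √349678/7 ≈ 84.477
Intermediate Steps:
I(j) = -5/7 (I(j) = (⅐)*(-5) = -5/7)
t = 18195/7 (t = -3639*(-5/7) = 18195/7 ≈ 2599.3)
√(t + 4537) = √(18195/7 + 4537) = √(49954/7) = √349678/7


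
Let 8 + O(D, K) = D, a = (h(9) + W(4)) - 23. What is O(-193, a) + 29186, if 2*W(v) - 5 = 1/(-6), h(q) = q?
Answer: 28985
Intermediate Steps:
W(v) = 29/12 (W(v) = 5/2 + (½)/(-6) = 5/2 + (½)*(-⅙) = 5/2 - 1/12 = 29/12)
a = -139/12 (a = (9 + 29/12) - 23 = 137/12 - 23 = -139/12 ≈ -11.583)
O(D, K) = -8 + D
O(-193, a) + 29186 = (-8 - 193) + 29186 = -201 + 29186 = 28985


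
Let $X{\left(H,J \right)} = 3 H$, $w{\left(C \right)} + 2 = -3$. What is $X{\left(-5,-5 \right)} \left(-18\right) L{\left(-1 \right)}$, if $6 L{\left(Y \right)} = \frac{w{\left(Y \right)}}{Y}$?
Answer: $225$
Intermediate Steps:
$w{\left(C \right)} = -5$ ($w{\left(C \right)} = -2 - 3 = -5$)
$L{\left(Y \right)} = - \frac{5}{6 Y}$ ($L{\left(Y \right)} = \frac{\left(-5\right) \frac{1}{Y}}{6} = - \frac{5}{6 Y}$)
$X{\left(-5,-5 \right)} \left(-18\right) L{\left(-1 \right)} = 3 \left(-5\right) \left(-18\right) \left(- \frac{5}{6 \left(-1\right)}\right) = \left(-15\right) \left(-18\right) \left(\left(- \frac{5}{6}\right) \left(-1\right)\right) = 270 \cdot \frac{5}{6} = 225$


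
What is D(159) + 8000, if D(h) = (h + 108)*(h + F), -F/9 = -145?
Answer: 398888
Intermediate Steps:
F = 1305 (F = -9*(-145) = 1305)
D(h) = (108 + h)*(1305 + h) (D(h) = (h + 108)*(h + 1305) = (108 + h)*(1305 + h))
D(159) + 8000 = (140940 + 159² + 1413*159) + 8000 = (140940 + 25281 + 224667) + 8000 = 390888 + 8000 = 398888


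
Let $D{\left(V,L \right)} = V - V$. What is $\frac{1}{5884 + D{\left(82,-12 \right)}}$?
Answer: $\frac{1}{5884} \approx 0.00016995$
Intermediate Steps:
$D{\left(V,L \right)} = 0$
$\frac{1}{5884 + D{\left(82,-12 \right)}} = \frac{1}{5884 + 0} = \frac{1}{5884}$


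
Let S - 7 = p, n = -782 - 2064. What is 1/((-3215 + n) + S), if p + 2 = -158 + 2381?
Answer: -1/3833 ≈ -0.00026089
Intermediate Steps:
n = -2846
p = 2221 (p = -2 + (-158 + 2381) = -2 + 2223 = 2221)
S = 2228 (S = 7 + 2221 = 2228)
1/((-3215 + n) + S) = 1/((-3215 - 2846) + 2228) = 1/(-6061 + 2228) = 1/(-3833) = -1/3833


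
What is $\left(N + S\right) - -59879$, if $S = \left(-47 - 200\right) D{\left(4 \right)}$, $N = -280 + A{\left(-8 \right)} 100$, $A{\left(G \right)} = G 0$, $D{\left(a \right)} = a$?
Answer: $58611$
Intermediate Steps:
$A{\left(G \right)} = 0$
$N = -280$ ($N = -280 + 0 \cdot 100 = -280 + 0 = -280$)
$S = -988$ ($S = \left(-47 - 200\right) 4 = \left(-247\right) 4 = -988$)
$\left(N + S\right) - -59879 = \left(-280 - 988\right) - -59879 = -1268 + \left(-26498 + 86377\right) = -1268 + 59879 = 58611$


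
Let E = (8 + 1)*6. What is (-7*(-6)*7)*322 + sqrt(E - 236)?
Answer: 94668 + I*sqrt(182) ≈ 94668.0 + 13.491*I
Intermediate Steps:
E = 54 (E = 9*6 = 54)
(-7*(-6)*7)*322 + sqrt(E - 236) = (-7*(-6)*7)*322 + sqrt(54 - 236) = (42*7)*322 + sqrt(-182) = 294*322 + I*sqrt(182) = 94668 + I*sqrt(182)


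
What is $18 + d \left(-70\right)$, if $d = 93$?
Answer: $-6492$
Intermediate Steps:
$18 + d \left(-70\right) = 18 + 93 \left(-70\right) = 18 - 6510 = -6492$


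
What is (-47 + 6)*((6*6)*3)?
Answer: -4428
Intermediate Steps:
(-47 + 6)*((6*6)*3) = -1476*3 = -41*108 = -4428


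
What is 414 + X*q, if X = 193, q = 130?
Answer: 25504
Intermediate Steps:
414 + X*q = 414 + 193*130 = 414 + 25090 = 25504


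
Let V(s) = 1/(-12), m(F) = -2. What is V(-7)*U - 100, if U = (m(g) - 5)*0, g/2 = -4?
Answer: -100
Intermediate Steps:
g = -8 (g = 2*(-4) = -8)
V(s) = -1/12
U = 0 (U = (-2 - 5)*0 = -7*0 = 0)
V(-7)*U - 100 = -1/12*0 - 100 = 0 - 100 = -100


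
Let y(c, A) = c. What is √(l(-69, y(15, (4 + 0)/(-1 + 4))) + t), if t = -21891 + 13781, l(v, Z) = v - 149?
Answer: 2*I*√2082 ≈ 91.258*I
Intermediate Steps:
l(v, Z) = -149 + v
t = -8110
√(l(-69, y(15, (4 + 0)/(-1 + 4))) + t) = √((-149 - 69) - 8110) = √(-218 - 8110) = √(-8328) = 2*I*√2082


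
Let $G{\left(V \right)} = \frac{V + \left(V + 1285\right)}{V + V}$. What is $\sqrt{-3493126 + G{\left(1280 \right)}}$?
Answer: $\frac{i \sqrt{3576959486}}{32} \approx 1869.0 i$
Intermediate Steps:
$G{\left(V \right)} = \frac{1285 + 2 V}{2 V}$ ($G{\left(V \right)} = \frac{V + \left(1285 + V\right)}{2 V} = \left(1285 + 2 V\right) \frac{1}{2 V} = \frac{1285 + 2 V}{2 V}$)
$\sqrt{-3493126 + G{\left(1280 \right)}} = \sqrt{-3493126 + \frac{\frac{1285}{2} + 1280}{1280}} = \sqrt{-3493126 + \frac{1}{1280} \cdot \frac{3845}{2}} = \sqrt{-3493126 + \frac{769}{512}} = \sqrt{- \frac{1788479743}{512}} = \frac{i \sqrt{3576959486}}{32}$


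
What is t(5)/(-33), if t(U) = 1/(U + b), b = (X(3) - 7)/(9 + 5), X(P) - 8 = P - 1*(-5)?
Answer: -14/2607 ≈ -0.0053702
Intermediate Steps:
X(P) = 13 + P (X(P) = 8 + (P - 1*(-5)) = 8 + (P + 5) = 8 + (5 + P) = 13 + P)
b = 9/14 (b = ((13 + 3) - 7)/(9 + 5) = (16 - 7)/14 = 9*(1/14) = 9/14 ≈ 0.64286)
t(U) = 1/(9/14 + U) (t(U) = 1/(U + 9/14) = 1/(9/14 + U))
t(5)/(-33) = (14/(9 + 14*5))/(-33) = -14/(33*(9 + 70)) = -14/(33*79) = -1/33*14/79 = -14/2607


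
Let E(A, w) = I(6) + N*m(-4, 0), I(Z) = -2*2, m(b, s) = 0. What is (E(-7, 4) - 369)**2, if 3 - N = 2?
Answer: 139129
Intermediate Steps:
N = 1 (N = 3 - 1*2 = 3 - 2 = 1)
I(Z) = -4
E(A, w) = -4 (E(A, w) = -4 + 1*0 = -4 + 0 = -4)
(E(-7, 4) - 369)**2 = (-4 - 369)**2 = (-373)**2 = 139129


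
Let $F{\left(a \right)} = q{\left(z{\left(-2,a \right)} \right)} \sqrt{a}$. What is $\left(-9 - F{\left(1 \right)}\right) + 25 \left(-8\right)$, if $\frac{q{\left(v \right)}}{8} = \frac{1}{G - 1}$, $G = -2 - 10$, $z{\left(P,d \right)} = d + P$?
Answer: $- \frac{2709}{13} \approx -208.38$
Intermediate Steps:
$z{\left(P,d \right)} = P + d$
$G = -12$ ($G = -2 - 10 = -12$)
$q{\left(v \right)} = - \frac{8}{13}$ ($q{\left(v \right)} = \frac{8}{-12 - 1} = \frac{8}{-13} = 8 \left(- \frac{1}{13}\right) = - \frac{8}{13}$)
$F{\left(a \right)} = - \frac{8 \sqrt{a}}{13}$
$\left(-9 - F{\left(1 \right)}\right) + 25 \left(-8\right) = \left(-9 - - \frac{8 \sqrt{1}}{13}\right) + 25 \left(-8\right) = \left(-9 - \left(- \frac{8}{13}\right) 1\right) - 200 = \left(-9 - - \frac{8}{13}\right) - 200 = \left(-9 + \frac{8}{13}\right) - 200 = - \frac{109}{13} - 200 = - \frac{2709}{13}$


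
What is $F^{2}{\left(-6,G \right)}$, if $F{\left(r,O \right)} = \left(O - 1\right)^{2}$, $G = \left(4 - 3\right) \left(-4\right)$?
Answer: $625$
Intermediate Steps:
$G = -4$ ($G = 1 \left(-4\right) = -4$)
$F{\left(r,O \right)} = \left(-1 + O\right)^{2}$
$F^{2}{\left(-6,G \right)} = \left(\left(-1 - 4\right)^{2}\right)^{2} = \left(\left(-5\right)^{2}\right)^{2} = 25^{2} = 625$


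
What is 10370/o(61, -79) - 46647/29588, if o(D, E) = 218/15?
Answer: 2296122177/3225092 ≈ 711.96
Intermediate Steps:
o(D, E) = 218/15 (o(D, E) = 218*(1/15) = 218/15)
10370/o(61, -79) - 46647/29588 = 10370/(218/15) - 46647/29588 = 10370*(15/218) - 46647*1/29588 = 77775/109 - 46647/29588 = 2296122177/3225092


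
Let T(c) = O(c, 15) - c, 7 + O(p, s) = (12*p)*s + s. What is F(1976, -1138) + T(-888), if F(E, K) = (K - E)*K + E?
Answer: 3386764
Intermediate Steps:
F(E, K) = E + K*(K - E) (F(E, K) = K*(K - E) + E = E + K*(K - E))
O(p, s) = -7 + s + 12*p*s (O(p, s) = -7 + ((12*p)*s + s) = -7 + (12*p*s + s) = -7 + (s + 12*p*s) = -7 + s + 12*p*s)
T(c) = 8 + 179*c (T(c) = (-7 + 15 + 12*c*15) - c = (-7 + 15 + 180*c) - c = (8 + 180*c) - c = 8 + 179*c)
F(1976, -1138) + T(-888) = (1976 + (-1138)² - 1*1976*(-1138)) + (8 + 179*(-888)) = (1976 + 1295044 + 2248688) + (8 - 158952) = 3545708 - 158944 = 3386764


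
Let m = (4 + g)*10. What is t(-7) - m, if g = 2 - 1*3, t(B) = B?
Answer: -37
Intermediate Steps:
g = -1 (g = 2 - 3 = -1)
m = 30 (m = (4 - 1)*10 = 3*10 = 30)
t(-7) - m = -7 - 1*30 = -7 - 30 = -37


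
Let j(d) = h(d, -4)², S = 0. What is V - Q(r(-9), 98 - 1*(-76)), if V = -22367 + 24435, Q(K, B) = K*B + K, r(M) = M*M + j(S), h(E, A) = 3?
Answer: -13682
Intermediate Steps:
j(d) = 9 (j(d) = 3² = 9)
r(M) = 9 + M² (r(M) = M*M + 9 = M² + 9 = 9 + M²)
Q(K, B) = K + B*K (Q(K, B) = B*K + K = K + B*K)
V = 2068
V - Q(r(-9), 98 - 1*(-76)) = 2068 - (9 + (-9)²)*(1 + (98 - 1*(-76))) = 2068 - (9 + 81)*(1 + (98 + 76)) = 2068 - 90*(1 + 174) = 2068 - 90*175 = 2068 - 1*15750 = 2068 - 15750 = -13682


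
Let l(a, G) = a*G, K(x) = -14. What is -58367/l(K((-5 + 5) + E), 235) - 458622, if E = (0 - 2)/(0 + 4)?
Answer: -1508808013/3290 ≈ -4.5860e+5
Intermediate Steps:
E = -½ (E = -2/4 = -2*¼ = -½ ≈ -0.50000)
l(a, G) = G*a
-58367/l(K((-5 + 5) + E), 235) - 458622 = -58367/(235*(-14)) - 458622 = -58367/(-3290) - 458622 = -58367*(-1/3290) - 458622 = 58367/3290 - 458622 = -1508808013/3290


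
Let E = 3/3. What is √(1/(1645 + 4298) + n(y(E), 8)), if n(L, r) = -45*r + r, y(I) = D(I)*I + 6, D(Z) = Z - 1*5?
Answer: I*√12432369705/5943 ≈ 18.762*I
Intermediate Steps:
D(Z) = -5 + Z (D(Z) = Z - 5 = -5 + Z)
E = 1 (E = 3*(⅓) = 1)
y(I) = 6 + I*(-5 + I) (y(I) = (-5 + I)*I + 6 = I*(-5 + I) + 6 = 6 + I*(-5 + I))
n(L, r) = -44*r
√(1/(1645 + 4298) + n(y(E), 8)) = √(1/(1645 + 4298) - 44*8) = √(1/5943 - 352) = √(-2091935/5943) = I*√12432369705/5943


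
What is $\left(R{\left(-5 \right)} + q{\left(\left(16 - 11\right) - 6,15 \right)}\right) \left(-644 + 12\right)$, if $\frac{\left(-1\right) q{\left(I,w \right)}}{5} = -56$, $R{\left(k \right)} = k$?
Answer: $-173800$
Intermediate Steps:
$q{\left(I,w \right)} = 280$ ($q{\left(I,w \right)} = \left(-5\right) \left(-56\right) = 280$)
$\left(R{\left(-5 \right)} + q{\left(\left(16 - 11\right) - 6,15 \right)}\right) \left(-644 + 12\right) = \left(-5 + 280\right) \left(-644 + 12\right) = 275 \left(-632\right) = -173800$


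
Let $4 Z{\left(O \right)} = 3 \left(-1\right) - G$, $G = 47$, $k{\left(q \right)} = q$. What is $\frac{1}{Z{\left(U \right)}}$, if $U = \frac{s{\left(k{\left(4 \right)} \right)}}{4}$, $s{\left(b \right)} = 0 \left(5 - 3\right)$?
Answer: $- \frac{2}{25} \approx -0.08$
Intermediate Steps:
$s{\left(b \right)} = 0$ ($s{\left(b \right)} = 0 \cdot 2 = 0$)
$U = 0$ ($U = \frac{0}{4} = 0 \cdot \frac{1}{4} = 0$)
$Z{\left(O \right)} = - \frac{25}{2}$ ($Z{\left(O \right)} = \frac{3 \left(-1\right) - 47}{4} = \frac{-3 - 47}{4} = \frac{1}{4} \left(-50\right) = - \frac{25}{2}$)
$\frac{1}{Z{\left(U \right)}} = \frac{1}{- \frac{25}{2}} = - \frac{2}{25}$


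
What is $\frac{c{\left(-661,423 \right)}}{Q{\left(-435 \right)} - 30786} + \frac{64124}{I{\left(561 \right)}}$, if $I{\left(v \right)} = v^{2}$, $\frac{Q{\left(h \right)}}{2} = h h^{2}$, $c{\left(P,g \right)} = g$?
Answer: $\frac{18820503721}{92372316696} \approx 0.20375$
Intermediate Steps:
$Q{\left(h \right)} = 2 h^{3}$ ($Q{\left(h \right)} = 2 h h^{2} = 2 h^{3}$)
$\frac{c{\left(-661,423 \right)}}{Q{\left(-435 \right)} - 30786} + \frac{64124}{I{\left(561 \right)}} = \frac{423}{2 \left(-435\right)^{3} - 30786} + \frac{64124}{561^{2}} = \frac{423}{2 \left(-82312875\right) - 30786} + \frac{64124}{314721} = \frac{423}{-164625750 - 30786} + 64124 \cdot \frac{1}{314721} = \frac{423}{-164656536} + \frac{3772}{18513} = 423 \left(- \frac{1}{164656536}\right) + \frac{3772}{18513} = - \frac{141}{54885512} + \frac{3772}{18513} = \frac{18820503721}{92372316696}$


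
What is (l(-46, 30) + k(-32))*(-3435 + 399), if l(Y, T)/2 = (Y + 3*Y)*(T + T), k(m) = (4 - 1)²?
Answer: 67007556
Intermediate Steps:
k(m) = 9 (k(m) = 3² = 9)
l(Y, T) = 16*T*Y (l(Y, T) = 2*((Y + 3*Y)*(T + T)) = 2*((4*Y)*(2*T)) = 2*(8*T*Y) = 16*T*Y)
(l(-46, 30) + k(-32))*(-3435 + 399) = (16*30*(-46) + 9)*(-3435 + 399) = (-22080 + 9)*(-3036) = -22071*(-3036) = 67007556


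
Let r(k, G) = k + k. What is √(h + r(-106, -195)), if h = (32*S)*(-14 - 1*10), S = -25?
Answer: 2*√4747 ≈ 137.80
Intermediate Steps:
r(k, G) = 2*k
h = 19200 (h = (32*(-25))*(-14 - 1*10) = -800*(-14 - 10) = -800*(-24) = 19200)
√(h + r(-106, -195)) = √(19200 + 2*(-106)) = √(19200 - 212) = √18988 = 2*√4747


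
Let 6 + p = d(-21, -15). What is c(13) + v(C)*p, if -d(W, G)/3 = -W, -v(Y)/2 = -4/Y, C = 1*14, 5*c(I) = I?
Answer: -1289/35 ≈ -36.829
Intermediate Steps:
c(I) = I/5
C = 14
v(Y) = 8/Y (v(Y) = -(-8)/Y = 8/Y)
d(W, G) = 3*W (d(W, G) = -(-3)*W = 3*W)
p = -69 (p = -6 + 3*(-21) = -6 - 63 = -69)
c(13) + v(C)*p = (1/5)*13 + (8/14)*(-69) = 13/5 + (8*(1/14))*(-69) = 13/5 + (4/7)*(-69) = 13/5 - 276/7 = -1289/35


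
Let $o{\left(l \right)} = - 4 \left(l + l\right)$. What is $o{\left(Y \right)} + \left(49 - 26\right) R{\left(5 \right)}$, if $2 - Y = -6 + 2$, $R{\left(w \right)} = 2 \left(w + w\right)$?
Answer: $412$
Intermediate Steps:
$R{\left(w \right)} = 4 w$ ($R{\left(w \right)} = 2 \cdot 2 w = 4 w$)
$Y = 6$ ($Y = 2 - \left(-6 + 2\right) = 2 - -4 = 2 + 4 = 6$)
$o{\left(l \right)} = - 8 l$ ($o{\left(l \right)} = - 4 \cdot 2 l = - 8 l$)
$o{\left(Y \right)} + \left(49 - 26\right) R{\left(5 \right)} = \left(-8\right) 6 + \left(49 - 26\right) 4 \cdot 5 = -48 + \left(49 - 26\right) 20 = -48 + 23 \cdot 20 = -48 + 460 = 412$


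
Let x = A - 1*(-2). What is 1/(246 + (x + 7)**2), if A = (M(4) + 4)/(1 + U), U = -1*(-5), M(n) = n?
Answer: 9/3175 ≈ 0.0028346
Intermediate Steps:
U = 5
A = 4/3 (A = (4 + 4)/(1 + 5) = 8/6 = 8*(1/6) = 4/3 ≈ 1.3333)
x = 10/3 (x = 4/3 - 1*(-2) = 4/3 + 2 = 10/3 ≈ 3.3333)
1/(246 + (x + 7)**2) = 1/(246 + (10/3 + 7)**2) = 1/(246 + (31/3)**2) = 1/(246 + 961/9) = 1/(3175/9) = 9/3175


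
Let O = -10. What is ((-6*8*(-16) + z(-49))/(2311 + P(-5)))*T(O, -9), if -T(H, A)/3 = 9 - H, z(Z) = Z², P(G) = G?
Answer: -180633/2306 ≈ -78.332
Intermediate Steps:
T(H, A) = -27 + 3*H (T(H, A) = -3*(9 - H) = -27 + 3*H)
((-6*8*(-16) + z(-49))/(2311 + P(-5)))*T(O, -9) = ((-6*8*(-16) + (-49)²)/(2311 - 5))*(-27 + 3*(-10)) = ((-48*(-16) + 2401)/2306)*(-27 - 30) = ((768 + 2401)*(1/2306))*(-57) = (3169*(1/2306))*(-57) = (3169/2306)*(-57) = -180633/2306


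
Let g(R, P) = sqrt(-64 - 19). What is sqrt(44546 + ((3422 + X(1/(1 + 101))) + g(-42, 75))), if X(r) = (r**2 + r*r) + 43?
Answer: sqrt(499506446 + 10404*I*sqrt(83))/102 ≈ 219.11 + 0.020789*I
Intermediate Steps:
g(R, P) = I*sqrt(83) (g(R, P) = sqrt(-83) = I*sqrt(83))
X(r) = 43 + 2*r**2 (X(r) = (r**2 + r**2) + 43 = 2*r**2 + 43 = 43 + 2*r**2)
sqrt(44546 + ((3422 + X(1/(1 + 101))) + g(-42, 75))) = sqrt(44546 + ((3422 + (43 + 2*(1/(1 + 101))**2)) + I*sqrt(83))) = sqrt(44546 + ((3422 + (43 + 2*(1/102)**2)) + I*sqrt(83))) = sqrt(44546 + ((3422 + (43 + 2*(1/10404))) + I*sqrt(83))) = sqrt(44546 + ((3422 + (43 + 1/5202)) + I*sqrt(83))) = sqrt(44546 + ((3422 + 223687/5202) + I*sqrt(83))) = sqrt(44546 + (18024931/5202 + I*sqrt(83))) = sqrt(249753223/5202 + I*sqrt(83))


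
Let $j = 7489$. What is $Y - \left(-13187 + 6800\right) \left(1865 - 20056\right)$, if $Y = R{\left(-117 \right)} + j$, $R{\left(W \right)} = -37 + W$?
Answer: $-116178582$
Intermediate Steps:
$Y = 7335$ ($Y = \left(-37 - 117\right) + 7489 = -154 + 7489 = 7335$)
$Y - \left(-13187 + 6800\right) \left(1865 - 20056\right) = 7335 - \left(-13187 + 6800\right) \left(1865 - 20056\right) = 7335 - \left(-6387\right) \left(-18191\right) = 7335 - 116185917 = -116178582$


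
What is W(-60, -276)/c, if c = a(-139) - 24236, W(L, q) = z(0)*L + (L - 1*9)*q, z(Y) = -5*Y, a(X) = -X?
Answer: -19044/24097 ≈ -0.79031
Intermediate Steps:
W(L, q) = q*(-9 + L) (W(L, q) = (-5*0)*L + (L - 1*9)*q = 0*L + (L - 9)*q = 0 + (-9 + L)*q = 0 + q*(-9 + L) = q*(-9 + L))
c = -24097 (c = -1*(-139) - 24236 = 139 - 24236 = -24097)
W(-60, -276)/c = -276*(-9 - 60)/(-24097) = -276*(-69)*(-1/24097) = 19044*(-1/24097) = -19044/24097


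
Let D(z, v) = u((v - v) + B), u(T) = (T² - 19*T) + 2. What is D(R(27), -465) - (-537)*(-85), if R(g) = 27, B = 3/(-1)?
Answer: -45577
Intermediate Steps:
B = -3 (B = 3*(-1) = -3)
u(T) = 2 + T² - 19*T
D(z, v) = 68 (D(z, v) = 2 + ((v - v) - 3)² - 19*((v - v) - 3) = 2 + (0 - 3)² - 19*(0 - 3) = 2 + (-3)² - 19*(-3) = 2 + 9 + 57 = 68)
D(R(27), -465) - (-537)*(-85) = 68 - (-537)*(-85) = 68 - 1*45645 = 68 - 45645 = -45577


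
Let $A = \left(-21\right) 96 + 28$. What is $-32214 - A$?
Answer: $-30226$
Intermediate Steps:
$A = -1988$ ($A = -2016 + 28 = -1988$)
$-32214 - A = -32214 - -1988 = -32214 + 1988 = -30226$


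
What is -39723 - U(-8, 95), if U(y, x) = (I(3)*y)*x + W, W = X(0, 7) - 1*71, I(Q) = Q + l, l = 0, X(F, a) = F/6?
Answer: -37372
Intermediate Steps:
X(F, a) = F/6 (X(F, a) = F*(1/6) = F/6)
I(Q) = Q (I(Q) = Q + 0 = Q)
W = -71 (W = (1/6)*0 - 1*71 = 0 - 71 = -71)
U(y, x) = -71 + 3*x*y (U(y, x) = (3*y)*x - 71 = 3*x*y - 71 = -71 + 3*x*y)
-39723 - U(-8, 95) = -39723 - (-71 + 3*95*(-8)) = -39723 - (-71 - 2280) = -39723 - 1*(-2351) = -39723 + 2351 = -37372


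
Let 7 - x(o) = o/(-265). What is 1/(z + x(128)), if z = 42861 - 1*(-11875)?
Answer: 265/14507023 ≈ 1.8267e-5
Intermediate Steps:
x(o) = 7 + o/265 (x(o) = 7 - o/(-265) = 7 - o*(-1)/265 = 7 - (-1)*o/265 = 7 + o/265)
z = 54736 (z = 42861 + 11875 = 54736)
1/(z + x(128)) = 1/(54736 + (7 + (1/265)*128)) = 1/(54736 + (7 + 128/265)) = 1/(54736 + 1983/265) = 1/(14507023/265) = 265/14507023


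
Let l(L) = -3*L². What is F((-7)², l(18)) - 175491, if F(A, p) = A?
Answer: -175442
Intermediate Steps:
F((-7)², l(18)) - 175491 = (-7)² - 175491 = 49 - 175491 = -175442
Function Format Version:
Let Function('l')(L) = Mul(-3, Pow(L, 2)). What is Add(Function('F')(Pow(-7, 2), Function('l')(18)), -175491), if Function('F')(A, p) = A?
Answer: -175442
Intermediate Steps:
Add(Function('F')(Pow(-7, 2), Function('l')(18)), -175491) = Add(Pow(-7, 2), -175491) = Add(49, -175491) = -175442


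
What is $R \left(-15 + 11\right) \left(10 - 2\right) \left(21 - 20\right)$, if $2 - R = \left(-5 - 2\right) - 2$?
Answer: $-352$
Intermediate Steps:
$R = 11$ ($R = 2 - \left(\left(-5 - 2\right) - 2\right) = 2 - \left(-7 - 2\right) = 2 - -9 = 2 + 9 = 11$)
$R \left(-15 + 11\right) \left(10 - 2\right) \left(21 - 20\right) = 11 \left(-15 + 11\right) \left(10 - 2\right) \left(21 - 20\right) = 11 \left(-4\right) 8 \cdot 1 = \left(-44\right) 8 = -352$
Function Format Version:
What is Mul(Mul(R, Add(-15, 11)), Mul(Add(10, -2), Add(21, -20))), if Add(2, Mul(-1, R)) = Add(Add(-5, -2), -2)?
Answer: -352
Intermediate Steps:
R = 11 (R = Add(2, Mul(-1, Add(Add(-5, -2), -2))) = Add(2, Mul(-1, Add(-7, -2))) = Add(2, Mul(-1, -9)) = Add(2, 9) = 11)
Mul(Mul(R, Add(-15, 11)), Mul(Add(10, -2), Add(21, -20))) = Mul(Mul(11, Add(-15, 11)), Mul(Add(10, -2), Add(21, -20))) = Mul(Mul(11, -4), Mul(8, 1)) = Mul(-44, 8) = -352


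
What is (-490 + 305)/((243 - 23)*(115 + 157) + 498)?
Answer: -185/60338 ≈ -0.0030661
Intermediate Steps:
(-490 + 305)/((243 - 23)*(115 + 157) + 498) = -185/(220*272 + 498) = -185/(59840 + 498) = -185/60338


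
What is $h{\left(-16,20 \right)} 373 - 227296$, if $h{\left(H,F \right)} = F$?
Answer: $-219836$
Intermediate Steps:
$h{\left(-16,20 \right)} 373 - 227296 = 20 \cdot 373 - 227296 = 7460 - 227296 = -219836$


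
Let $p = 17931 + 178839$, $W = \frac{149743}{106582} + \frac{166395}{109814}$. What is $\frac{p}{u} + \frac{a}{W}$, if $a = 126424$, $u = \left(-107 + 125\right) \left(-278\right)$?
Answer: $\frac{308235402504376907}{7126235950782} \approx 43254.0$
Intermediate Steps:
$W = \frac{8544647423}{2926048937}$ ($W = 149743 \cdot \frac{1}{106582} + 166395 \cdot \frac{1}{109814} = \frac{149743}{106582} + \frac{166395}{109814} = \frac{8544647423}{2926048937} \approx 2.9202$)
$p = 196770$
$u = -5004$ ($u = 18 \left(-278\right) = -5004$)
$\frac{p}{u} + \frac{a}{W} = \frac{196770}{-5004} + \frac{126424}{\frac{8544647423}{2926048937}} = 196770 \left(- \frac{1}{5004}\right) + 126424 \cdot \frac{2926048937}{8544647423} = - \frac{32795}{834} + \frac{369922810811288}{8544647423} = \frac{308235402504376907}{7126235950782}$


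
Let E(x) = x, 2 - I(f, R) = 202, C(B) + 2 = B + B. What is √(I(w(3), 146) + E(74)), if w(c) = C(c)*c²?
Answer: 3*I*√14 ≈ 11.225*I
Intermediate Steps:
C(B) = -2 + 2*B (C(B) = -2 + (B + B) = -2 + 2*B)
w(c) = c²*(-2 + 2*c) (w(c) = (-2 + 2*c)*c² = c²*(-2 + 2*c))
I(f, R) = -200 (I(f, R) = 2 - 1*202 = 2 - 202 = -200)
√(I(w(3), 146) + E(74)) = √(-200 + 74) = √(-126) = 3*I*√14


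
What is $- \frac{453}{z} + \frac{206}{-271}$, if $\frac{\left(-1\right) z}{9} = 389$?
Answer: $- \frac{199481}{316257} \approx -0.63076$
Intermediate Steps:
$z = -3501$ ($z = \left(-9\right) 389 = -3501$)
$- \frac{453}{z} + \frac{206}{-271} = - \frac{453}{-3501} + \frac{206}{-271} = \left(-453\right) \left(- \frac{1}{3501}\right) + 206 \left(- \frac{1}{271}\right) = \frac{151}{1167} - \frac{206}{271} = - \frac{199481}{316257}$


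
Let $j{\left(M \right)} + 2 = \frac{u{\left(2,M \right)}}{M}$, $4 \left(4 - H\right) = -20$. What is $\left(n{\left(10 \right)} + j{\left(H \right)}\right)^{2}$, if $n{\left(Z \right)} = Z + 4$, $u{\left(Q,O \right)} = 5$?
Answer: $\frac{12769}{81} \approx 157.64$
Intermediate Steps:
$H = 9$ ($H = 4 - -5 = 4 + 5 = 9$)
$j{\left(M \right)} = -2 + \frac{5}{M}$
$n{\left(Z \right)} = 4 + Z$
$\left(n{\left(10 \right)} + j{\left(H \right)}\right)^{2} = \left(\left(4 + 10\right) - \left(2 - \frac{5}{9}\right)\right)^{2} = \left(14 + \left(-2 + 5 \cdot \frac{1}{9}\right)\right)^{2} = \left(14 + \left(-2 + \frac{5}{9}\right)\right)^{2} = \left(14 - \frac{13}{9}\right)^{2} = \left(\frac{113}{9}\right)^{2} = \frac{12769}{81}$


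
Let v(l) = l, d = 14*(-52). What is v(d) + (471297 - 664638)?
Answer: -194069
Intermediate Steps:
d = -728
v(d) + (471297 - 664638) = -728 + (471297 - 664638) = -728 - 193341 = -194069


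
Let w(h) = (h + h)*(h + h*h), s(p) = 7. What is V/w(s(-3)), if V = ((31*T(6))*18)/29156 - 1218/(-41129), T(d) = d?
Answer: 43302975/235034796304 ≈ 0.00018424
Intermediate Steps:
w(h) = 2*h*(h + h²) (w(h) = (2*h)*(h + h²) = 2*h*(h + h²))
V = 43302975/299789281 (V = ((31*6)*18)/29156 - 1218/(-41129) = (186*18)*(1/29156) - 1218*(-1/41129) = 3348*(1/29156) + 1218/41129 = 837/7289 + 1218/41129 = 43302975/299789281 ≈ 0.14444)
V/w(s(-3)) = 43302975/(299789281*((2*7²*(1 + 7)))) = 43302975/(299789281*((2*49*8))) = (43302975/299789281)/784 = (43302975/299789281)*(1/784) = 43302975/235034796304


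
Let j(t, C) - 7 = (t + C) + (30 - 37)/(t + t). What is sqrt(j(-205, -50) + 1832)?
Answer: sqrt(266273270)/410 ≈ 39.800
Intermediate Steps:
j(t, C) = 7 + C + t - 7/(2*t) (j(t, C) = 7 + ((t + C) + (30 - 37)/(t + t)) = 7 + ((C + t) - 7*1/(2*t)) = 7 + ((C + t) - 7/(2*t)) = 7 + (C + t - 7/(2*t)) = 7 + C + t - 7/(2*t))
sqrt(j(-205, -50) + 1832) = sqrt((7 - 50 - 205 - 7/2/(-205)) + 1832) = sqrt((7 - 50 - 205 - 7/2*(-1/205)) + 1832) = sqrt((7 - 50 - 205 + 7/410) + 1832) = sqrt(-101673/410 + 1832) = sqrt(649447/410) = sqrt(266273270)/410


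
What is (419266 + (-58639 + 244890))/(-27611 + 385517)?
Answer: 201839/119302 ≈ 1.6918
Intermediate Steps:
(419266 + (-58639 + 244890))/(-27611 + 385517) = (419266 + 186251)/357906 = 605517*(1/357906) = 201839/119302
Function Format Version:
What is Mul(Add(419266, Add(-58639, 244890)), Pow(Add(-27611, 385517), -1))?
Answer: Rational(201839, 119302) ≈ 1.6918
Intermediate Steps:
Mul(Add(419266, Add(-58639, 244890)), Pow(Add(-27611, 385517), -1)) = Mul(Add(419266, 186251), Pow(357906, -1)) = Mul(605517, Rational(1, 357906)) = Rational(201839, 119302)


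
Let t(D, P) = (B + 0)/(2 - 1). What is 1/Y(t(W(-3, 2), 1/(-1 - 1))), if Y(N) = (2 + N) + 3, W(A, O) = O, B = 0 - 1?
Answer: ¼ ≈ 0.25000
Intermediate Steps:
B = -1
t(D, P) = -1 (t(D, P) = (-1 + 0)/(2 - 1) = -1/1 = -1*1 = -1)
Y(N) = 5 + N
1/Y(t(W(-3, 2), 1/(-1 - 1))) = 1/(5 - 1) = 1/4 = ¼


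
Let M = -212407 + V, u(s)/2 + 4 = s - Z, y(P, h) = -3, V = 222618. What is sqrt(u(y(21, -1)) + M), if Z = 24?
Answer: sqrt(10149) ≈ 100.74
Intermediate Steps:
u(s) = -56 + 2*s (u(s) = -8 + 2*(s - 1*24) = -8 + 2*(s - 24) = -8 + 2*(-24 + s) = -8 + (-48 + 2*s) = -56 + 2*s)
M = 10211 (M = -212407 + 222618 = 10211)
sqrt(u(y(21, -1)) + M) = sqrt((-56 + 2*(-3)) + 10211) = sqrt((-56 - 6) + 10211) = sqrt(-62 + 10211) = sqrt(10149)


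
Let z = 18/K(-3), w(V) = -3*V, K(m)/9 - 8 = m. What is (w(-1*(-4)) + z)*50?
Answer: -580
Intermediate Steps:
K(m) = 72 + 9*m
z = 2/5 (z = 18/(72 + 9*(-3)) = 18/(72 - 27) = 18/45 = 18*(1/45) = 2/5 ≈ 0.40000)
(w(-1*(-4)) + z)*50 = (-(-3)*(-4) + 2/5)*50 = (-3*4 + 2/5)*50 = (-12 + 2/5)*50 = -58/5*50 = -580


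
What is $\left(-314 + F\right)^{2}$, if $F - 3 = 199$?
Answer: $12544$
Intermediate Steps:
$F = 202$ ($F = 3 + 199 = 202$)
$\left(-314 + F\right)^{2} = \left(-314 + 202\right)^{2} = \left(-112\right)^{2} = 12544$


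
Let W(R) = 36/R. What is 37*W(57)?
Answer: 444/19 ≈ 23.368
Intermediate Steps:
37*W(57) = 37*(36/57) = 37*(36*(1/57)) = 37*(12/19) = 444/19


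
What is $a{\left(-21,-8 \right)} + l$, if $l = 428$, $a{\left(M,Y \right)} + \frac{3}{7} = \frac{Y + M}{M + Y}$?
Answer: $\frac{3000}{7} \approx 428.57$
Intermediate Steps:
$a{\left(M,Y \right)} = \frac{4}{7}$ ($a{\left(M,Y \right)} = - \frac{3}{7} + \frac{Y + M}{M + Y} = - \frac{3}{7} + \frac{M + Y}{M + Y} = - \frac{3}{7} + 1 = \frac{4}{7}$)
$a{\left(-21,-8 \right)} + l = \frac{4}{7} + 428 = \frac{3000}{7}$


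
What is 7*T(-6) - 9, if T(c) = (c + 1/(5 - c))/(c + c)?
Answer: -733/132 ≈ -5.5530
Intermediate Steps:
T(c) = (c + 1/(5 - c))/(2*c) (T(c) = (c + 1/(5 - c))/((2*c)) = (c + 1/(5 - c))*(1/(2*c)) = (c + 1/(5 - c))/(2*c))
7*T(-6) - 9 = 7*((1/2)*(-1 + (-6)**2 - 5*(-6))/(-6*(-5 - 6))) - 9 = 7*((1/2)*(-1/6)*(-1 + 36 + 30)/(-11)) - 9 = 7*((1/2)*(-1/6)*(-1/11)*65) - 9 = 7*(65/132) - 9 = 455/132 - 9 = -733/132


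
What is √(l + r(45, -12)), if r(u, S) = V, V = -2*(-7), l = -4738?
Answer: 2*I*√1181 ≈ 68.731*I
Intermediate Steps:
V = 14
r(u, S) = 14
√(l + r(45, -12)) = √(-4738 + 14) = √(-4724) = 2*I*√1181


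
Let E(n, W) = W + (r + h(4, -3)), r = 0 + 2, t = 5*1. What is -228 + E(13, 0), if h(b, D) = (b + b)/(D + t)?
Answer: -222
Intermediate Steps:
t = 5
h(b, D) = 2*b/(5 + D) (h(b, D) = (b + b)/(D + 5) = (2*b)/(5 + D) = 2*b/(5 + D))
r = 2
E(n, W) = 6 + W (E(n, W) = W + (2 + 2*4/(5 - 3)) = W + (2 + 2*4/2) = W + (2 + 2*4*(1/2)) = W + (2 + 4) = W + 6 = 6 + W)
-228 + E(13, 0) = -228 + (6 + 0) = -228 + 6 = -222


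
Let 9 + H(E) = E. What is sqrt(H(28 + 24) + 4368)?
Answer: sqrt(4411) ≈ 66.415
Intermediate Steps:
H(E) = -9 + E
sqrt(H(28 + 24) + 4368) = sqrt((-9 + (28 + 24)) + 4368) = sqrt((-9 + 52) + 4368) = sqrt(43 + 4368) = sqrt(4411)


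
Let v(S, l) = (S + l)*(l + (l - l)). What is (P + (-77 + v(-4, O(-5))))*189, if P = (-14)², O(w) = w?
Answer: 30996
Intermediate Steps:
P = 196
v(S, l) = l*(S + l) (v(S, l) = (S + l)*(l + 0) = (S + l)*l = l*(S + l))
(P + (-77 + v(-4, O(-5))))*189 = (196 + (-77 - 5*(-4 - 5)))*189 = (196 + (-77 - 5*(-9)))*189 = (196 + (-77 + 45))*189 = (196 - 32)*189 = 164*189 = 30996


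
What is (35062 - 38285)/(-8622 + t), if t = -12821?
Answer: 3223/21443 ≈ 0.15031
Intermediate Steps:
(35062 - 38285)/(-8622 + t) = (35062 - 38285)/(-8622 - 12821) = -3223/(-21443) = -3223*(-1/21443) = 3223/21443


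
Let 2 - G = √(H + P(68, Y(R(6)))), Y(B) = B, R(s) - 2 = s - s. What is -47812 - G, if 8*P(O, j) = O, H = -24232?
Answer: -47814 + 3*I*√10766/2 ≈ -47814.0 + 155.64*I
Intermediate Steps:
R(s) = 2 (R(s) = 2 + (s - s) = 2 + 0 = 2)
P(O, j) = O/8
G = 2 - 3*I*√10766/2 (G = 2 - √(-24232 + (⅛)*68) = 2 - √(-24232 + 17/2) = 2 - √(-48447/2) = 2 - 3*I*√10766/2 ≈ 2.0 - 155.64*I)
-47812 - G = -47812 - (2 - 3*I*√10766/2) = -47812 + (-2 + 3*I*√10766/2) = -47814 + 3*I*√10766/2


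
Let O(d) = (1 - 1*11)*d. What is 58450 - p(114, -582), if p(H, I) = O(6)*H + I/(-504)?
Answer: 5484263/84 ≈ 65289.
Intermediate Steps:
O(d) = -10*d (O(d) = (1 - 11)*d = -10*d)
p(H, I) = -60*H - I/504 (p(H, I) = (-10*6)*H + I/(-504) = -60*H - I/504)
58450 - p(114, -582) = 58450 - (-60*114 - 1/504*(-582)) = 58450 - (-6840 + 97/84) = 58450 - 1*(-574463/84) = 58450 + 574463/84 = 5484263/84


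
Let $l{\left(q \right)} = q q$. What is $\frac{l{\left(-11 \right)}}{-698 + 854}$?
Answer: $\frac{121}{156} \approx 0.77564$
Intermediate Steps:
$l{\left(q \right)} = q^{2}$
$\frac{l{\left(-11 \right)}}{-698 + 854} = \frac{\left(-11\right)^{2}}{-698 + 854} = \frac{121}{156}$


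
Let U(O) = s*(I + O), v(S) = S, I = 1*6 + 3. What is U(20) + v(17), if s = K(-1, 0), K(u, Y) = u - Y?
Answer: -12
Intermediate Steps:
s = -1 (s = -1 - 1*0 = -1 + 0 = -1)
I = 9 (I = 6 + 3 = 9)
U(O) = -9 - O (U(O) = -(9 + O) = -9 - O)
U(20) + v(17) = (-9 - 1*20) + 17 = (-9 - 20) + 17 = -29 + 17 = -12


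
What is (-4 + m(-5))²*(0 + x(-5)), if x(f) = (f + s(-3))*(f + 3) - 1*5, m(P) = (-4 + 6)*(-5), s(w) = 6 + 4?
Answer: -2940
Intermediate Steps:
s(w) = 10
m(P) = -10 (m(P) = 2*(-5) = -10)
x(f) = -5 + (3 + f)*(10 + f) (x(f) = (f + 10)*(f + 3) - 1*5 = (10 + f)*(3 + f) - 5 = (3 + f)*(10 + f) - 5 = -5 + (3 + f)*(10 + f))
(-4 + m(-5))²*(0 + x(-5)) = (-4 - 10)²*(0 + (25 + (-5)² + 13*(-5))) = (-14)²*(0 + (25 + 25 - 65)) = 196*(0 - 15) = 196*(-15) = -2940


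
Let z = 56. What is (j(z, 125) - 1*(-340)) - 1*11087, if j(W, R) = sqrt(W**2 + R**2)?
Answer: -10747 + sqrt(18761) ≈ -10610.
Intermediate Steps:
j(W, R) = sqrt(R**2 + W**2)
(j(z, 125) - 1*(-340)) - 1*11087 = (sqrt(125**2 + 56**2) - 1*(-340)) - 1*11087 = (sqrt(15625 + 3136) + 340) - 11087 = (sqrt(18761) + 340) - 11087 = (340 + sqrt(18761)) - 11087 = -10747 + sqrt(18761)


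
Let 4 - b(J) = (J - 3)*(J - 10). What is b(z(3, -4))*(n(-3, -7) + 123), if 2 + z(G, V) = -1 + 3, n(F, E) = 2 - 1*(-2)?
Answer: -3302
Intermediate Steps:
n(F, E) = 4 (n(F, E) = 2 + 2 = 4)
z(G, V) = 0 (z(G, V) = -2 + (-1 + 3) = -2 + 2 = 0)
b(J) = 4 - (-10 + J)*(-3 + J) (b(J) = 4 - (J - 3)*(J - 10) = 4 - (-3 + J)*(-10 + J) = 4 - (-10 + J)*(-3 + J))
b(z(3, -4))*(n(-3, -7) + 123) = (-26 - 1*0² + 13*0)*(4 + 123) = (-26 - 1*0 + 0)*127 = (-26 + 0 + 0)*127 = -26*127 = -3302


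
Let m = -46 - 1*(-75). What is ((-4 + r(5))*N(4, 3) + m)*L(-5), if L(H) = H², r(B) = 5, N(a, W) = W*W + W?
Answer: 1025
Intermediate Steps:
N(a, W) = W + W² (N(a, W) = W² + W = W + W²)
m = 29 (m = -46 + 75 = 29)
((-4 + r(5))*N(4, 3) + m)*L(-5) = ((-4 + 5)*(3*(1 + 3)) + 29)*(-5)² = (1*(3*4) + 29)*25 = (1*12 + 29)*25 = (12 + 29)*25 = 41*25 = 1025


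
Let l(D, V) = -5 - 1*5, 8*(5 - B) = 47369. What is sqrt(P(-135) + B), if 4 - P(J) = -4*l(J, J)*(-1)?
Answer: I*sqrt(93954)/4 ≈ 76.63*I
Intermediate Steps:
B = -47329/8 (B = 5 - 1/8*47369 = 5 - 47369/8 = -47329/8 ≈ -5916.1)
l(D, V) = -10 (l(D, V) = -5 - 5 = -10)
P(J) = 44 (P(J) = 4 - (-4*(-10))*(-1) = 4 - 40*(-1) = 4 - 1*(-40) = 4 + 40 = 44)
sqrt(P(-135) + B) = sqrt(44 - 47329/8) = sqrt(-46977/8) = I*sqrt(93954)/4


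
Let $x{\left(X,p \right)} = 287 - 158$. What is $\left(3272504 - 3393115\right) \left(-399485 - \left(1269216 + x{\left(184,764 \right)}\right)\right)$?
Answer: $201279255130$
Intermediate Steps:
$x{\left(X,p \right)} = 129$ ($x{\left(X,p \right)} = 287 - 158 = 129$)
$\left(3272504 - 3393115\right) \left(-399485 - \left(1269216 + x{\left(184,764 \right)}\right)\right) = \left(3272504 - 3393115\right) \left(-399485 - 1269345\right) = - 120611 \left(-399485 - 1269345\right) = \left(-120611\right) \left(-1668830\right) = 201279255130$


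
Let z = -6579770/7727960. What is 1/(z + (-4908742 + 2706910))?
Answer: -772796/1701567620249 ≈ -4.5417e-7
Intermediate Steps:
z = -657977/772796 (z = -6579770*1/7727960 = -657977/772796 ≈ -0.85142)
1/(z + (-4908742 + 2706910)) = 1/(-657977/772796 + (-4908742 + 2706910)) = 1/(-657977/772796 - 2201832) = 1/(-1701567620249/772796) = -772796/1701567620249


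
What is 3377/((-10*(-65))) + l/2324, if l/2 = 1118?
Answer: 2325387/377650 ≈ 6.1575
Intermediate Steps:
l = 2236 (l = 2*1118 = 2236)
3377/((-10*(-65))) + l/2324 = 3377/((-10*(-65))) + 2236/2324 = 3377/650 + 2236*(1/2324) = 3377*(1/650) + 559/581 = 3377/650 + 559/581 = 2325387/377650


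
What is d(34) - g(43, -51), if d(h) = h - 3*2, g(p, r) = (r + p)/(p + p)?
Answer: 1208/43 ≈ 28.093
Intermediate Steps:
g(p, r) = (p + r)/(2*p) (g(p, r) = (p + r)/((2*p)) = (p + r)*(1/(2*p)) = (p + r)/(2*p))
d(h) = -6 + h (d(h) = h - 6 = -6 + h)
d(34) - g(43, -51) = (-6 + 34) - (43 - 51)/(2*43) = 28 - (-8)/(2*43) = 28 - 1*(-4/43) = 28 + 4/43 = 1208/43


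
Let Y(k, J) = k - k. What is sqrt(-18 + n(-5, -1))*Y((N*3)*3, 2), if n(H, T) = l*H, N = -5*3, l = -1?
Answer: 0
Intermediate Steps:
N = -15
n(H, T) = -H
Y(k, J) = 0
sqrt(-18 + n(-5, -1))*Y((N*3)*3, 2) = sqrt(-18 - 1*(-5))*0 = sqrt(-18 + 5)*0 = sqrt(-13)*0 = (I*sqrt(13))*0 = 0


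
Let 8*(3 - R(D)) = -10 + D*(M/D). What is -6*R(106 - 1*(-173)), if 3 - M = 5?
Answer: -27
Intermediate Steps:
M = -2 (M = 3 - 1*5 = 3 - 5 = -2)
R(D) = 9/2 (R(D) = 3 - (-10 + D*(-2/D))/8 = 3 - (-10 - 2)/8 = 3 - 1/8*(-12) = 3 + 3/2 = 9/2)
-6*R(106 - 1*(-173)) = -6*9/2 = -27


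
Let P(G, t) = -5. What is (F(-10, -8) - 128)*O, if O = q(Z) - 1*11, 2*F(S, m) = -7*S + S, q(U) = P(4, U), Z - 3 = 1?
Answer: 1568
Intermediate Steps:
Z = 4 (Z = 3 + 1 = 4)
q(U) = -5
F(S, m) = -3*S (F(S, m) = (-7*S + S)/2 = (-6*S)/2 = -3*S)
O = -16 (O = -5 - 1*11 = -5 - 11 = -16)
(F(-10, -8) - 128)*O = (-3*(-10) - 128)*(-16) = (30 - 128)*(-16) = -98*(-16) = 1568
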